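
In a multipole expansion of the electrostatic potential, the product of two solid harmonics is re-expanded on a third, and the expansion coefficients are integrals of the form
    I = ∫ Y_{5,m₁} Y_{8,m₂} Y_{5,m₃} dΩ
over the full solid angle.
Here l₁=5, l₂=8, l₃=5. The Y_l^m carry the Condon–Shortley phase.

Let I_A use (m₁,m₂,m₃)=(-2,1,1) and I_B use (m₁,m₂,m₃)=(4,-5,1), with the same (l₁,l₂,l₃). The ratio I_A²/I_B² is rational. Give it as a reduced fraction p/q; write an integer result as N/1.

Shared (l₁,l₂,l₃)=(5,8,5): N and (l;000)² cancel in I_A²/I_B².
A: Δ = 8!·2!·8!/19! = 1/37413090; Racah Σ t=5..7: t=5:−1/829440 t=6:+1/1036800 t=7:−1/14515200 = -1/3225600; ⇒ 3j(5 8 5; -2 1 1)² = 567/230945, sgn -1
B: Δ = 8!·2!·8!/19! = 1/37413090; Racah Σ t=0..1: t=0:+1/29030400 t=1:−1/14515200 = -1/29030400; ⇒ 3j(5 8 5; 4 -5 1)² = 12/1615, sgn -1
I_A²/I_B² = (567/230945)/(12/1615) = 189/572

189/572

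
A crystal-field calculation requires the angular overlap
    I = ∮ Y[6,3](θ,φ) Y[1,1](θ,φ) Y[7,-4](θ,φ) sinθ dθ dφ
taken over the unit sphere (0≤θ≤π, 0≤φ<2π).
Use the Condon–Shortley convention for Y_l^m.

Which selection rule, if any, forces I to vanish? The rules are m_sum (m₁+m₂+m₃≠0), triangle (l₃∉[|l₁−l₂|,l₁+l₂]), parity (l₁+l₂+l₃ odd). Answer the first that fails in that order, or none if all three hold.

Σmᵢ = 0  ✓
l₃∈[|l₁−l₂|,l₁+l₂]=[5,7], have l₃=7  ✓
Σlᵢ = 14 ⇒ even  ✓

none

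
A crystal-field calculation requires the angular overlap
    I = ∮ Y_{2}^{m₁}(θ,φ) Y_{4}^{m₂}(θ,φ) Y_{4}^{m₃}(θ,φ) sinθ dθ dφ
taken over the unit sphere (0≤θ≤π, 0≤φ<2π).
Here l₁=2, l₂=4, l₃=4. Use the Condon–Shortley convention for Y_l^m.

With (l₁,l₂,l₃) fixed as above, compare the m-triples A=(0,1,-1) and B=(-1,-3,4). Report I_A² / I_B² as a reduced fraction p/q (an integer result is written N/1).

Same 2,4,4: normalisation and zero-m 3j drop out of the ratio.
A: Δ: 2! 2! 6! / 11! → 1/13860; sum: t=0:+1/480 t=1:−1/48 t=2:+1/144 = -17/1440; 3j²(2 4 4; 0 1 -1) = Δ·Π!·Σ² = 289/13860  (sign +1)
B: Δ: 2! 2! 6! / 11! → 1/13860; sum: t=1:−1/1440 = -1/1440; 3j²(2 4 4; -1 -3 4) = Δ·Π!·Σ² = 7/165  (sign -1)
I_A²/I_B² = (289/13860)/(7/165) = 289/588

289/588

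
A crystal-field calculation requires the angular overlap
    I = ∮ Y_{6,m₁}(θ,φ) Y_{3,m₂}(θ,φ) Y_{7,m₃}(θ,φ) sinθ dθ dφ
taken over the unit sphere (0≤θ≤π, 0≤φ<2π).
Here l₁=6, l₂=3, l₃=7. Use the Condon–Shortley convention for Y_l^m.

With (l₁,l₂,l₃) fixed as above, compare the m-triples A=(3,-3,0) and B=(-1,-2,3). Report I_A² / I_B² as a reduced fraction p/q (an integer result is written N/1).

Same 6,3,7: normalisation and zero-m 3j drop out of the ratio.
A: Δ: 2! 10! 4! / 17! → 1/2042040; sum: t=0:+1/1451520 = 1/1451520; 3j²(6 3 7; 3 -3 0) = Δ·Π!·Σ² = 45/4862  (sign -1)
B: Δ: 2! 10! 4! / 17! → 1/2042040; sum: t=0:+1/362880 t=1:−1/414720 = 1/2903040; 3j²(6 3 7; -1 -2 3) = Δ·Π!·Σ² = 25/68068  (sign +1)
I_A²/I_B² = (45/4862)/(25/68068) = 126/5

126/5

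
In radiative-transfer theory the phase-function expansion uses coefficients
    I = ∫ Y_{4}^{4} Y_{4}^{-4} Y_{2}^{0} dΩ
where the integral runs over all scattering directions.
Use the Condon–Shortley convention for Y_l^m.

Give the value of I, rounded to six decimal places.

-0.229376

Checks pass: Σm=0; 10 even; l₃=2∈[0,8].
(2·4+1)(2·4+1)(2·2+1) = 405
Δ: 6! 2! 2! / 11! → 1/13860
sum: t=2:+1/192 t=3:−1/36 t=4:+1/192 = -5/288
3j²(4 4 2; 0 0 0) = Δ·Π!·Σ² = 20/693  (sign -1)
sum: t=0:+1/2880 = 1/2880
3j²(4 4 2; 4 -4 0) = Δ·Π!·Σ² = 28/495  (sign +1)
combine: 4πI² = 405·20/693·28/495 = 80/121
take √, sign -1: I = -0.22937568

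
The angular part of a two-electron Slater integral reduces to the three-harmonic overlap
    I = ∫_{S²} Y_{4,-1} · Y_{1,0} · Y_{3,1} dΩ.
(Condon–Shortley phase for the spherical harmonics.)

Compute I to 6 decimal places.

-0.238414

Rules hold: Σm=0, L=8 even, 3≤3≤5.
N = 9·3·7 = 189
Δ = 2!·6!·0!/9! = 1/252
Racah Σ t=1..1: t=1:−1/36 = -1/36
⇒ 3j(4 1 3; 0 0 0)² = 4/63, sgn +1
Racah Σ t=1..1: t=1:−1/48 = -1/48
⇒ 3j(4 1 3; -1 0 1)² = 5/84, sgn -1
4πI² = N·(3j₀)²·(3jₘ)² = 5/7
I = -1·√(0.714286/4π) = -0.23841361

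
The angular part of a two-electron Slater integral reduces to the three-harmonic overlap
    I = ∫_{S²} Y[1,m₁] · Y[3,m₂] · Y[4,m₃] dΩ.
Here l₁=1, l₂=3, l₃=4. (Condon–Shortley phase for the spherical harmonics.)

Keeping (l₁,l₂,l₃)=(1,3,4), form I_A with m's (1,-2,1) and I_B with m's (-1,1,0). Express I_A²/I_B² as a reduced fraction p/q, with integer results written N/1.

1/2

Shared (l₁,l₂,l₃)=(1,3,4): N and (l;000)² cancel in I_A²/I_B².
A: Δ = 0!·2!·6!/9! = 1/252; Racah Σ t=0..0: t=0:+1/240 = 1/240; ⇒ 3j(1 3 4; 1 -2 1)² = 1/84, sgn -1
B: Δ = 0!·2!·6!/9! = 1/252; Racah Σ t=0..0: t=0:+1/96 = 1/96; ⇒ 3j(1 3 4; -1 1 0)² = 1/42, sgn +1
I_A²/I_B² = (1/84)/(1/42) = 1/2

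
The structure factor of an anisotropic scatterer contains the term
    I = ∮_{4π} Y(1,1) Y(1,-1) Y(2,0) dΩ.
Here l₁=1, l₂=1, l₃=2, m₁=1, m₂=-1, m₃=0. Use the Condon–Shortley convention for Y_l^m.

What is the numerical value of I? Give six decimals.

0.126157

Rules hold: Σm=0, L=4 even, 0≤2≤2.
N = 3·3·5 = 45
Δ = 0!·2!·2!/5! = 1/30
Racah Σ t=0..0: t=0:+1/1 = 1/1
⇒ 3j(1 1 2; 0 0 0)² = 2/15, sgn +1
Racah Σ t=0..0: t=0:+1/4 = 1/4
⇒ 3j(1 1 2; 1 -1 0)² = 1/30, sgn +1
4πI² = N·(3j₀)²·(3jₘ)² = 1/5
I = +1·√(0.2/4π) = 0.12615663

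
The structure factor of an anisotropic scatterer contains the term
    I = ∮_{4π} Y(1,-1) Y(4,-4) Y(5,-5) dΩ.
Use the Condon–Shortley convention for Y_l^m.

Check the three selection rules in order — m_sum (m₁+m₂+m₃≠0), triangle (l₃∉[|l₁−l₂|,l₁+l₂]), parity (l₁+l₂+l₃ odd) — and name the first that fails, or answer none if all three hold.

m_sum

Σmᵢ = -10  ✗
l₃∈[|l₁−l₂|,l₁+l₂]=[3,5], have l₃=5
Σlᵢ = 10 ⇒ even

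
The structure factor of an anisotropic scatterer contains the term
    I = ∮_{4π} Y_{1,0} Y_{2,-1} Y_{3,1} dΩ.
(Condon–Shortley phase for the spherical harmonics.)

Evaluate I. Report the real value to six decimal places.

m-sum 0 ✓  L=6 even ✓  1≤3≤3 ✓
Π(2lᵢ+1) = 3×5×7 = 105
triangle coeff Δ(1,2,3) = 1/105
Σ_t [0,0]: t=0:+1/4 = 1/4
(3j)²=3/35 [(1 2 3; 0 0 0)], sign=-1
Σ_t [0,0]: t=0:+1/6 = 1/6
(3j)²=8/105 [(1 2 3; 0 -1 1)], sign=+1
⇒ 4πI² = 24/35
I = (-1)√(24/35/(4π)) = -0.23359668

-0.233597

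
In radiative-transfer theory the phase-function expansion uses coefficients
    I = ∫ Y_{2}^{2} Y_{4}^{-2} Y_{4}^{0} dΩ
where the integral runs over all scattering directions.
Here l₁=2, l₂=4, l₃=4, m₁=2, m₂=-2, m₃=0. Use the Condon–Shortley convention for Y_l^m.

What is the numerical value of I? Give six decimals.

m-sum 0 ✓  L=10 even ✓  2≤4≤6 ✓
Π(2lᵢ+1) = 5×9×9 = 405
triangle coeff Δ(2,4,4) = 1/13860
Σ_t [0,2]: t=0:+1/192 t=1:−1/36 t=2:+1/192 = -5/288
(3j)²=20/693 [(2 4 4; 0 0 0)], sign=-1
Σ_t [0,0]: t=0:+1/192 = 1/192
(3j)²=3/77 [(2 4 4; 2 -2 0)], sign=+1
⇒ 4πI² = 2700/5929
I = (-1)√(2700/5929/(4π)) = -0.19036462

-0.190365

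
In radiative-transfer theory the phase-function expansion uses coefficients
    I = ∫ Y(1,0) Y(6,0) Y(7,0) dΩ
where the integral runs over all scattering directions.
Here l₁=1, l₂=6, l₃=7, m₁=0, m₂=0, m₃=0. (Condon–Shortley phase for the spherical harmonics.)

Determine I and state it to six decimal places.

0.244927

Rules hold: Σm=0, L=14 even, 5≤7≤7.
N = 3·13·15 = 585
Δ = 0!·2!·12!/15! = 1/1365
Racah Σ t=0..0: t=0:+1/518400 = 1/518400
⇒ 3j(1 6 7; 0 0 0)² = 7/195, sgn -1
(m-triple is (0,0,0) — same symbol as above.)
4πI² = N·(3j₀)²·(3jₘ)² = 49/65
I = +1·√(0.753846/4π) = 0.24492687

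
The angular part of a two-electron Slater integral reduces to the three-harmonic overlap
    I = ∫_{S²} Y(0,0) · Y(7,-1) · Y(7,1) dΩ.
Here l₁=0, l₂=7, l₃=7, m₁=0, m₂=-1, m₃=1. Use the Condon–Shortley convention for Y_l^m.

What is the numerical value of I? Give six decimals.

Checks pass: Σm=0; 14 even; l₃=7∈[7,7].
(2·0+1)(2·7+1)(2·7+1) = 225
Δ: 0! 0! 14! / 15! → 1/15
sum: t=0:+1/25401600 = 1/25401600
3j²(0 7 7; 0 0 0) = Δ·Π!·Σ² = 1/15  (sign -1)
sum: t=0:+1/29030400 = 1/29030400
3j²(0 7 7; 0 -1 1) = Δ·Π!·Σ² = 1/15  (sign +1)
combine: 4πI² = 225·1/15·1/15 = 1/1
take √, sign -1: I = -0.28209479

-0.282095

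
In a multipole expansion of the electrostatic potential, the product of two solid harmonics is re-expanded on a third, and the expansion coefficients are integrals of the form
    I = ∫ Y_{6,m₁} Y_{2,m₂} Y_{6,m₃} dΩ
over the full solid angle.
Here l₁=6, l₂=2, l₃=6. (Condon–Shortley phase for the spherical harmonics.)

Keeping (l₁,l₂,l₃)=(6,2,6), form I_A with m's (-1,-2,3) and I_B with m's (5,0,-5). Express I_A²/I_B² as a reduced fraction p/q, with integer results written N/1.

240/121

Same 6,2,6: normalisation and zero-m 3j drop out of the ratio.
A: Δ: 2! 10! 2! / 15! → 1/90090; sum: t=0:+1/120960 = 1/120960; 3j²(6 2 6; -1 -2 3) = Δ·Π!·Σ² = 24/1001  (sign -1)
B: Δ: 2! 10! 2! / 15! → 1/90090; sum: t=0:+1/1451520 t=1:−1/3628800 = 1/2419200; 3j²(6 2 6; 5 0 -5) = Δ·Π!·Σ² = 11/910  (sign -1)
I_A²/I_B² = (24/1001)/(11/910) = 240/121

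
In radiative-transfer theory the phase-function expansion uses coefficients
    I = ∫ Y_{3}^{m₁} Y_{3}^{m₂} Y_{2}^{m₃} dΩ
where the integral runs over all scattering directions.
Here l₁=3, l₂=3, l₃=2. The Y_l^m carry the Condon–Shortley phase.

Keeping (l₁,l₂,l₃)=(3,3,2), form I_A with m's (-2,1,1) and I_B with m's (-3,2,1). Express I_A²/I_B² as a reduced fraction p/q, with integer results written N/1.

Same 3,3,2: normalisation and zero-m 3j drop out of the ratio.
A: Δ: 4! 2! 2! / 9! → 1/3780; sum: t=3:−1/12 t=4:+1/48 = -1/16; 3j²(3 3 2; -2 1 1) = Δ·Π!·Σ² = 1/28  (sign +1)
B: Δ: 4! 2! 2! / 9! → 1/3780; sum: t=4:+1/48 = 1/48; 3j²(3 3 2; -3 2 1) = Δ·Π!·Σ² = 5/84  (sign -1)
I_A²/I_B² = (1/28)/(5/84) = 3/5

3/5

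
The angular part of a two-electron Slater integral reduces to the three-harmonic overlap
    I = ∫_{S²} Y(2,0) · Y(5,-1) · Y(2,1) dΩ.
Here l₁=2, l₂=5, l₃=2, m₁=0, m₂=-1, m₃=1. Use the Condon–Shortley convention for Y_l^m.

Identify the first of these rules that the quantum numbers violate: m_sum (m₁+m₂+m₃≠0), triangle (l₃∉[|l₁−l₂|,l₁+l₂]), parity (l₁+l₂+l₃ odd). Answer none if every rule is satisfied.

triangle

m₁+m₂+m₃ = 0 − 1 + 1 = 0  ✓
triangle: |2−5|=3 ≤ l₃=2 ≤ 2+5=7  ✗
parity: l₁+l₂+l₃ = 9 is odd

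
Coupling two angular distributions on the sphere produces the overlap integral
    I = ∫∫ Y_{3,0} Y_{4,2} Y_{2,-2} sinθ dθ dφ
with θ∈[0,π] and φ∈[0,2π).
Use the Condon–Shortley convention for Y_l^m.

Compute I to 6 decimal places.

0.000000

l₁+l₂+l₃=9 is odd: 3j(l;000)=0 ⇒ I=0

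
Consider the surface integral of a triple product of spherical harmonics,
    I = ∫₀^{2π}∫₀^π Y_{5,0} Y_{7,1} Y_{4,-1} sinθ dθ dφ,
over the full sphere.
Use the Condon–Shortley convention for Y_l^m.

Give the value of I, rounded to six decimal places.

-0.095611

Rules hold: Σm=0, L=16 even, 2≤4≤12.
N = 11·15·9 = 1485
Δ = 8!·2!·6!/17! = 1/6126120
Racah Σ t=3..5: t=3:−1/69120 t=4:+1/20736 t=5:−1/69120 = 1/51840
⇒ 3j(5 7 4; 0 0 0)² = 280/21879, sgn +1
Racah Σ t=3..5: t=3:−1/172800 t=4:+1/27648 t=5:−1/51840 = 23/2073600
⇒ 3j(5 7 4; 0 1 -1)² = 529/87516, sgn -1
4πI² = N·(3j₀)²·(3jₘ)² = 185150/1611753
I = -1·√(0.114875/4π) = -0.09561096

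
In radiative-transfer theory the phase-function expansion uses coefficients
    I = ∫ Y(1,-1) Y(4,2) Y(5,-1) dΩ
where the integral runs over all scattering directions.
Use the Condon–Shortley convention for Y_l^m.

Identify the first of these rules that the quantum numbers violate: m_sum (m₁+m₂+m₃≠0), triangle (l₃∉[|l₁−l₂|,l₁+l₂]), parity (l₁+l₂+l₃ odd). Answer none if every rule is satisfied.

azimuthal sum: -1 + 2 − 1 = 0  ✓
3 ≤ 5 ≤ 5 (triangle on l)  ✓
L = 1 + 4 + 5 = 10 (even)  ✓

none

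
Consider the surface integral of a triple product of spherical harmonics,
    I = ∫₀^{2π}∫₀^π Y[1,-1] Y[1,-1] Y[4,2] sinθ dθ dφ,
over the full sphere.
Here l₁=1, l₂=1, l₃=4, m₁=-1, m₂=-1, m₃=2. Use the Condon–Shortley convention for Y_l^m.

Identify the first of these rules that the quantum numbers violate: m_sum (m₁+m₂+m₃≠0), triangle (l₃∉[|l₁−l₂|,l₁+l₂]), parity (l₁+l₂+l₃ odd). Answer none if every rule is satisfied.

triangle

m₁+m₂+m₃ = -1 − 1 + 2 = 0  ✓
triangle: |1−1|=0 ≤ l₃=4 ≤ 1+1=2  ✗
parity: l₁+l₂+l₃ = 6 is even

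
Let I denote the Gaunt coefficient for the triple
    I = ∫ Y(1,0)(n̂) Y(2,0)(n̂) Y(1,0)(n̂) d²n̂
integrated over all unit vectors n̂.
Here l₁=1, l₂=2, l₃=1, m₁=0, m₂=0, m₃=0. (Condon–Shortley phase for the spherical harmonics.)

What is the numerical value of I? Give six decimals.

Checks pass: Σm=0; 4 even; l₃=1∈[1,3].
(2·1+1)(2·2+1)(2·1+1) = 45
Δ: 2! 0! 2! / 5! → 1/30
sum: t=1:−1/1 = -1/1
3j²(1 2 1; 0 0 0) = Δ·Π!·Σ² = 2/15  (sign +1)
(m-triple is (0,0,0) — same symbol as above.)
combine: 4πI² = 45·2/15·2/15 = 4/5
take √, sign +1: I = 0.25231325

0.252313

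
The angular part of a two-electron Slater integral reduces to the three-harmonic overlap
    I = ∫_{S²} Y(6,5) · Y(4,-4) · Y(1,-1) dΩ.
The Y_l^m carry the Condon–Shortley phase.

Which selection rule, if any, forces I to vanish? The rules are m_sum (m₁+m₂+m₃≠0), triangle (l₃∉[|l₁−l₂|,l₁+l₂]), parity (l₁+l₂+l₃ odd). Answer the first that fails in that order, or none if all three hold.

triangle

Σmᵢ = 0  ✓
l₃∈[|l₁−l₂|,l₁+l₂]=[2,10], have l₃=1  ✗
Σlᵢ = 11 ⇒ odd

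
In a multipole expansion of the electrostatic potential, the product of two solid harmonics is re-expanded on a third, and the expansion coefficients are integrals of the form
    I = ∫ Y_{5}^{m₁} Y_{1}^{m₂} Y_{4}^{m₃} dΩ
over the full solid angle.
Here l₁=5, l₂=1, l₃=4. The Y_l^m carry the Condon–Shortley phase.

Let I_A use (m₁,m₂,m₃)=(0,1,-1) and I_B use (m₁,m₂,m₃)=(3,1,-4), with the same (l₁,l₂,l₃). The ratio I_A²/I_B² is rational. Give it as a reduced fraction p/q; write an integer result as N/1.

10/1

Same 5,1,4: normalisation and zero-m 3j drop out of the ratio.
A: Δ: 2! 8! 0! / 11! → 1/495; sum: t=2:+1/1440 = 1/1440; 3j²(5 1 4; 0 1 -1) = Δ·Π!·Σ² = 2/99  (sign -1)
B: Δ: 2! 8! 0! / 11! → 1/495; sum: t=2:+1/80640 = 1/80640; 3j²(5 1 4; 3 1 -4) = Δ·Π!·Σ² = 1/495  (sign +1)
I_A²/I_B² = (2/99)/(1/495) = 10/1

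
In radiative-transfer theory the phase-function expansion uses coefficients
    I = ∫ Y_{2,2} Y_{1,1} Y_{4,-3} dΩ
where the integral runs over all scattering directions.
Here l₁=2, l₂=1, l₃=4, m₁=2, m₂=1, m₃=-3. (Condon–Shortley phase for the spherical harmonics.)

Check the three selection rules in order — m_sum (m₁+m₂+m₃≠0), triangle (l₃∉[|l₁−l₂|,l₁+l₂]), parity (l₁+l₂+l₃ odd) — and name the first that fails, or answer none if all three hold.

Σmᵢ = 0  ✓
l₃∈[|l₁−l₂|,l₁+l₂]=[1,3], have l₃=4  ✗
Σlᵢ = 7 ⇒ odd

triangle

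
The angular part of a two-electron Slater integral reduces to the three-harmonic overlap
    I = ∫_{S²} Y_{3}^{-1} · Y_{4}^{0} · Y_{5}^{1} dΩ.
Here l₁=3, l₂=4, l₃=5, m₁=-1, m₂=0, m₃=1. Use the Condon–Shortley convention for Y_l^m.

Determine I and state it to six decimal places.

m-sum 0 ✓  L=12 even ✓  1≤5≤7 ✓
Π(2lᵢ+1) = 7×9×11 = 693
triangle coeff Δ(3,4,5) = 1/180180
Σ_t [0,2]: t=0:+1/576 t=1:−1/144 t=2:+1/576 = -1/288
(3j)²=20/1001 [(3 4 5; 0 0 0)], sign=+1
Σ_t [0,2]: t=0:+1/2304 t=1:−1/216 t=2:+1/384 = -11/6912
(3j)²=11/1638 [(3 4 5; -1 0 1)], sign=-1
⇒ 4πI² = 110/1183
I = (-1)√(110/1183/(4π)) = -0.08601992

-0.086020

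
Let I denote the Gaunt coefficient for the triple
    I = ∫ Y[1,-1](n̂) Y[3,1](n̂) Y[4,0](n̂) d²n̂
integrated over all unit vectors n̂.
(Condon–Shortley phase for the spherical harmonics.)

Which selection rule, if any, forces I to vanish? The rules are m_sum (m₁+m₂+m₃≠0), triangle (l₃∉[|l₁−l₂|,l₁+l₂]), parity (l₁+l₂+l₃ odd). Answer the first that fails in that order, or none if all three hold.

none

azimuthal sum: -1 + 1 + 0 = 0  ✓
2 ≤ 4 ≤ 4 (triangle on l)  ✓
L = 1 + 3 + 4 = 8 (even)  ✓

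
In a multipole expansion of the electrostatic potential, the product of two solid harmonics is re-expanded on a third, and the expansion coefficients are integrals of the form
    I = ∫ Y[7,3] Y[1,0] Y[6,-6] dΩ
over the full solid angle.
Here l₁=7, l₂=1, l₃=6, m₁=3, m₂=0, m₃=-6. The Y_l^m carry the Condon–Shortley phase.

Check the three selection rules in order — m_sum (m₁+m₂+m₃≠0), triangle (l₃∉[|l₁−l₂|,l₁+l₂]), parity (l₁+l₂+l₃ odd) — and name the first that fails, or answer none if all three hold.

m_sum

Σmᵢ = -3  ✗
l₃∈[|l₁−l₂|,l₁+l₂]=[6,8], have l₃=6
Σlᵢ = 14 ⇒ even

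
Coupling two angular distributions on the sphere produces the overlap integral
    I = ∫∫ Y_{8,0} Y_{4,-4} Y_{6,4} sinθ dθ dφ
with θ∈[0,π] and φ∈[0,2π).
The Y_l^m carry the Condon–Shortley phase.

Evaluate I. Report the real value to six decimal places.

-0.051161

Rules hold: Σm=0, L=18 even, 4≤6≤12.
N = 17·9·13 = 1989
Δ = 6!·10!·2!/19! = 1/23279256
Racah Σ t=2..4: t=2:+1/1658880 t=3:−1/518400 t=4:+1/1658880 = -1/1382400
⇒ 3j(8 4 6; 0 0 0)² = 504/46189, sgn -1
Racah Σ t=0..0: t=0:+1/116121600 = 1/116121600
⇒ 3j(8 4 6; 0 -4 4)² = 70/46189, sgn +1
4πI² = N·(3j₀)²·(3jₘ)² = 317520/9653501
I = -1·√(0.0328917/4π) = -0.05116090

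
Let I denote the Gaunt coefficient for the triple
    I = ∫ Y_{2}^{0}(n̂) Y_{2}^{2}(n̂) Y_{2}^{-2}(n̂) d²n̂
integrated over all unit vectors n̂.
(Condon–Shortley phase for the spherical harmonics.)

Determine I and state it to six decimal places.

-0.180224

Rules hold: Σm=0, L=6 even, 0≤2≤4.
N = 5·5·5 = 125
Δ = 2!·2!·2!/7! = 1/630
Racah Σ t=0..2: t=0:+1/8 t=1:−1/1 t=2:+1/8 = -3/4
⇒ 3j(2 2 2; 0 0 0)² = 2/35, sgn -1
Racah Σ t=2..2: t=2:+1/8 = 1/8
⇒ 3j(2 2 2; 0 2 -2)² = 2/35, sgn +1
4πI² = N·(3j₀)²·(3jₘ)² = 20/49
I = -1·√(0.408163/4π) = -0.18022375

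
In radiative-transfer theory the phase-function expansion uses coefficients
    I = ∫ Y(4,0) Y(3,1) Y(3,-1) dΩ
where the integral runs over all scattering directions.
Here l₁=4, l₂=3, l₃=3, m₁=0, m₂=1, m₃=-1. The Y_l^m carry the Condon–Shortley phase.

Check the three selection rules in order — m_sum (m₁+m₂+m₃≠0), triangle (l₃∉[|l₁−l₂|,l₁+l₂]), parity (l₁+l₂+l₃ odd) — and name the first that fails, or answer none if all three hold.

none

azimuthal sum: 0 + 1 − 1 = 0  ✓
1 ≤ 3 ≤ 7 (triangle on l)  ✓
L = 4 + 3 + 3 = 10 (even)  ✓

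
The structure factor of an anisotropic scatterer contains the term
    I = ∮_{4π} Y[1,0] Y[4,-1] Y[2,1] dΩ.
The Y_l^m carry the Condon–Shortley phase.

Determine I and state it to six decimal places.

|1−4|≤2≤1+4 violated ⇒ I = 0

0.000000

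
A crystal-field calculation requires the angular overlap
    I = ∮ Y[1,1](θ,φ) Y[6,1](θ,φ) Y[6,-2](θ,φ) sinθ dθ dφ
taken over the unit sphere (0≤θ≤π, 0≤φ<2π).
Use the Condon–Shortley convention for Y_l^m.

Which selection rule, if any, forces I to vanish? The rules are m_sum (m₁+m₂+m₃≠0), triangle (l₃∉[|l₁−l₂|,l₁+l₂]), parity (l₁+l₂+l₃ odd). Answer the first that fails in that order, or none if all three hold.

parity

azimuthal sum: 1 + 1 − 2 = 0  ✓
5 ≤ 6 ≤ 7 (triangle on l)  ✓
L = 1 + 6 + 6 = 13 (odd)  ✗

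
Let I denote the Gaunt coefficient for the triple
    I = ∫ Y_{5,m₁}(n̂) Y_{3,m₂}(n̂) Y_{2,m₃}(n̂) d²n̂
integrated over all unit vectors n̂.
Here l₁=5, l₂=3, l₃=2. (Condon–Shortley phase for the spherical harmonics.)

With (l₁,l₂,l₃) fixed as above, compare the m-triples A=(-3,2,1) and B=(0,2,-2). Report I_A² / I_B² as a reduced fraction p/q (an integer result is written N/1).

112/5

Same 5,3,2: normalisation and zero-m 3j drop out of the ratio.
A: Δ: 6! 4! 0! / 11! → 1/2310; sum: t=5:−1/720 = -1/720; 3j²(5 3 2; -3 2 1) = Δ·Π!·Σ² = 8/165  (sign +1)
B: Δ: 6! 4! 0! / 11! → 1/2310; sum: t=5:−1/2880 = -1/2880; 3j²(5 3 2; 0 2 -2) = Δ·Π!·Σ² = 1/462  (sign -1)
I_A²/I_B² = (8/165)/(1/462) = 112/5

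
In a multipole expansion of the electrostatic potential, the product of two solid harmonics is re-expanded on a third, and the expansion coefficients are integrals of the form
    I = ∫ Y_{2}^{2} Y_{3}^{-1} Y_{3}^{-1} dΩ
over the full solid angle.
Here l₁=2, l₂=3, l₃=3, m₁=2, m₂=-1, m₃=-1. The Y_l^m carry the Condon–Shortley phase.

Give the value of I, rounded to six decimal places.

m-sum 0 ✓  L=8 even ✓  1≤3≤5 ✓
Π(2lᵢ+1) = 5×7×7 = 245
triangle coeff Δ(2,3,3) = 1/3780
Σ_t [0,2]: t=0:+1/24 t=1:−1/4 t=2:+1/24 = -1/6
(3j)²=4/105 [(2 3 3; 0 0 0)], sign=+1
Σ_t [0,0]: t=0:+1/16 = 1/16
(3j)²=2/35 [(2 3 3; 2 -1 -1)], sign=+1
⇒ 4πI² = 8/15
I = (+1)√(8/15/(4π)) = 0.20601291

0.206013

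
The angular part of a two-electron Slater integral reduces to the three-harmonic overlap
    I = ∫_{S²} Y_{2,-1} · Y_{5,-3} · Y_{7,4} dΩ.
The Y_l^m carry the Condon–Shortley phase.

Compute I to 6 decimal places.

Rules hold: Σm=0, L=14 even, 3≤7≤7.
N = 5·11·15 = 825
Δ = 0!·4!·10!/15! = 1/15015
Racah Σ t=0..0: t=0:+1/57600 = 1/57600
⇒ 3j(2 5 7; 0 0 0)² = 21/715, sgn -1
Racah Σ t=0..0: t=0:+1/483840 = 1/483840
⇒ 3j(2 5 7; -1 -3 4)² = 3/91, sgn -1
4πI² = N·(3j₀)²·(3jₘ)² = 135/169
I = +1·√(0.798817/4π) = 0.25212656

0.252127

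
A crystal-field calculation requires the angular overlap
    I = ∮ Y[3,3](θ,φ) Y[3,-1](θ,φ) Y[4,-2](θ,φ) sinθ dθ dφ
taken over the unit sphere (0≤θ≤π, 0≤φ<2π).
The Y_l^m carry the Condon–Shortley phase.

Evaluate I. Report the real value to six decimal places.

Checks pass: Σm=0; 10 even; l₃=4∈[0,6].
(2·3+1)(2·3+1)(2·4+1) = 441
Δ: 2! 4! 4! / 11! → 1/34650
sum: t=0:+1/72 t=1:−1/16 t=2:+1/72 = -5/144
3j²(3 3 4; 0 0 0) = Δ·Π!·Σ² = 2/77  (sign -1)
sum: t=0:+1/192 = 1/192
3j²(3 3 4; 3 -1 -2) = Δ·Π!·Σ² = 3/77  (sign +1)
combine: 4πI² = 441·2/77·3/77 = 54/121
take √, sign -1: I = -0.18845135

-0.188451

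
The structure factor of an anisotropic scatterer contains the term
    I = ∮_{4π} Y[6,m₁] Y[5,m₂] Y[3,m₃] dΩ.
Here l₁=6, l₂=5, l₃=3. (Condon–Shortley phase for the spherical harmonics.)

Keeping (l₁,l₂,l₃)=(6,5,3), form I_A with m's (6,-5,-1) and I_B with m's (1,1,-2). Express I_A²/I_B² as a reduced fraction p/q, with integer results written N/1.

33/14

l's match ⇒ only the (l;m) 3-j factors differ between A and B.
A: triangle coeff Δ(6,5,3) = 1/675675; Σ_t [0,0]: t=0:+1/1935360 = 1/1935360; (3j)²=3/91 [(6 5 3; 6 -5 -1)], sign=+1
B: triangle coeff Δ(6,5,3) = 1/675675; Σ_t [4,5]: t=4:+1/6912 t=5:−1/17280 = 1/11520; (3j)²=2/143 [(6 5 3; 1 1 -2)], sign=-1
I_A²/I_B² = (3/91)/(2/143) = 33/14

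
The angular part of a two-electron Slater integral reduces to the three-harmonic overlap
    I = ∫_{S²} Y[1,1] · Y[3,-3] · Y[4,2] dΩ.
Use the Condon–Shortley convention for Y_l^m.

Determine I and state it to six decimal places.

0.061558

m-sum 0 ✓  L=8 even ✓  2≤4≤4 ✓
Π(2lᵢ+1) = 3×7×9 = 189
triangle coeff Δ(1,3,4) = 1/252
Σ_t [0,0]: t=0:+1/36 = 1/36
(3j)²=4/63 [(1 3 4; 0 0 0)], sign=+1
Σ_t [0,0]: t=0:+1/1440 = 1/1440
(3j)²=1/252 [(1 3 4; 1 -3 2)], sign=+1
⇒ 4πI² = 1/21
I = (+1)√(1/21/(4π)) = 0.06155813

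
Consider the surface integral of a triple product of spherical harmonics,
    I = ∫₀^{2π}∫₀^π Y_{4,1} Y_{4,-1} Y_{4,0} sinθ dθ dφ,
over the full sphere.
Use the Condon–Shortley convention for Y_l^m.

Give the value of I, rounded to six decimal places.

-0.068481

m-sum 0 ✓  L=12 even ✓  0≤4≤8 ✓
Π(2lᵢ+1) = 9×9×9 = 729
triangle coeff Δ(4,4,4) = 1/450450
Σ_t [0,4]: t=0:+1/13824 t=1:−1/216 t=2:+1/64 t=3:−1/216 t=4:+1/13824 = 5/768
(3j)²=18/1001 [(4 4 4; 0 0 0)], sign=+1
Σ_t [0,3]: t=0:+1/864 t=1:−1/96 t=2:+1/144 t=3:−1/3456 = -1/384
(3j)²=9/2002 [(4 4 4; 1 -1 0)], sign=-1
⇒ 4πI² = 59049/1002001
I = (-1)√(59049/1002001/(4π)) = -0.06848055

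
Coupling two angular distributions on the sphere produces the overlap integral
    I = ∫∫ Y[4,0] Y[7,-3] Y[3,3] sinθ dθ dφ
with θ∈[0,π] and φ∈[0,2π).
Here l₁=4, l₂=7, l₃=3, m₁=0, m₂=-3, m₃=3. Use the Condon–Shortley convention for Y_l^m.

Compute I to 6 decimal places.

-0.097643

Rules hold: Σm=0, L=14 even, 3≤3≤11.
N = 9·15·7 = 945
Δ = 8!·0!·6!/15! = 1/45045
Racah Σ t=4..4: t=4:+1/20736 = 1/20736
⇒ 3j(4 7 3; 0 0 0)² = 35/1287, sgn -1
Racah Σ t=4..4: t=4:+1/414720 = 1/414720
⇒ 3j(4 7 3; 0 -3 3)² = 2/429, sgn +1
4πI² = N·(3j₀)²·(3jₘ)² = 2450/20449
I = -1·√(0.11981/4π) = -0.09764322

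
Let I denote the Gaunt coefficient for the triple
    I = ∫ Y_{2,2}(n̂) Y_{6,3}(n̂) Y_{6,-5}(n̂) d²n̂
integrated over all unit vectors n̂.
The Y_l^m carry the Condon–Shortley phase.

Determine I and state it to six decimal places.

0.120286

Rules hold: Σm=0, L=14 even, 4≤6≤8.
N = 5·13·13 = 845
Δ = 2!·2!·10!/15! = 1/90090
Racah Σ t=0..2: t=0:+1/69120 t=1:−1/14400 t=2:+1/69120 = -7/172800
⇒ 3j(2 6 6; 0 0 0)² = 14/715, sgn -1
Racah Σ t=0..0: t=0:+1/1451520 = 1/1451520
⇒ 3j(2 6 6; 2 3 -5)² = 1/91, sgn -1
4πI² = N·(3j₀)²·(3jₘ)² = 2/11
I = +1·√(0.181818/4π) = 0.12028562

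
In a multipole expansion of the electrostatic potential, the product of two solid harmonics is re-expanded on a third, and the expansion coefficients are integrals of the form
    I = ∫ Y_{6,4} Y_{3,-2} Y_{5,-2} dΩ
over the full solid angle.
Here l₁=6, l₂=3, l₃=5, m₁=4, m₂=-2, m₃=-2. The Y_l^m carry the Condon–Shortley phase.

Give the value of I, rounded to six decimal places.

Checks pass: Σm=0; 14 even; l₃=5∈[3,9].
(2·6+1)(2·3+1)(2·5+1) = 1001
Δ: 4! 8! 2! / 15! → 1/675675
sum: t=1:−1/8640 t=2:+1/2304 t=3:−1/8640 = 7/34560
3j²(6 3 5; 0 0 0) = Δ·Π!·Σ² = 7/429  (sign -1)
sum: t=0:+1/34560 t=1:−1/60480 = 1/80640
3j²(6 3 5; 4 -2 -2) = Δ·Π!·Σ² = 6/1001  (sign -1)
combine: 4πI² = 1001·7/429·6/1001 = 14/143
take √, sign +1: I = 0.08826552

0.088266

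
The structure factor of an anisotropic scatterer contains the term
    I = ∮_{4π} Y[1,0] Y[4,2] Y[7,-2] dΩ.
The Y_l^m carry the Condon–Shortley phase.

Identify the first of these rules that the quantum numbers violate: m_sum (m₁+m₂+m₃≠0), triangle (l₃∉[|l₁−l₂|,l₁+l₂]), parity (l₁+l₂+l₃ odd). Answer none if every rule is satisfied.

triangle

azimuthal sum: 0 + 2 − 2 = 0  ✓
3 ≤ 7 ≤ 5 (triangle on l)  ✗
L = 1 + 4 + 7 = 12 (even)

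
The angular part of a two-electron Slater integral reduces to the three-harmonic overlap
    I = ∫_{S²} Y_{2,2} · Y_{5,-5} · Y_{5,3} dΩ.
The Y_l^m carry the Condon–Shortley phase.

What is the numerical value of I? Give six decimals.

Checks pass: Σm=0; 12 even; l₃=5∈[3,7].
(2·2+1)(2·5+1)(2·5+1) = 605
Δ: 2! 2! 8! / 13! → 1/38610
sum: t=0:+1/2880 t=1:−1/576 t=2:+1/2880 = -1/960
3j²(2 5 5; 0 0 0) = Δ·Π!·Σ² = 10/429  (sign +1)
sum: t=0:+1/161280 = 1/161280
3j²(2 5 5; 2 -5 3) = Δ·Π!·Σ² = 1/143  (sign +1)
combine: 4πI² = 605·10/429·1/143 = 50/507
take √, sign +1: I = 0.08858824

0.088588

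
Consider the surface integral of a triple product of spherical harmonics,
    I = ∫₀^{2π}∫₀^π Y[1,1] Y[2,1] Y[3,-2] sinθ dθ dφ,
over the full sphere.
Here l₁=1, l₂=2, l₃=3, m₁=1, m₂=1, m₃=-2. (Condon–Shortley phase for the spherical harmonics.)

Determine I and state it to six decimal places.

0.261169

Checks pass: Σm=0; 6 even; l₃=3∈[1,3].
(2·1+1)(2·2+1)(2·3+1) = 105
Δ: 0! 2! 4! / 7! → 1/105
sum: t=0:+1/4 = 1/4
3j²(1 2 3; 0 0 0) = Δ·Π!·Σ² = 3/35  (sign -1)
sum: t=0:+1/12 = 1/12
3j²(1 2 3; 1 1 -2) = Δ·Π!·Σ² = 2/21  (sign -1)
combine: 4πI² = 105·3/35·2/21 = 6/7
take √, sign +1: I = 0.26116903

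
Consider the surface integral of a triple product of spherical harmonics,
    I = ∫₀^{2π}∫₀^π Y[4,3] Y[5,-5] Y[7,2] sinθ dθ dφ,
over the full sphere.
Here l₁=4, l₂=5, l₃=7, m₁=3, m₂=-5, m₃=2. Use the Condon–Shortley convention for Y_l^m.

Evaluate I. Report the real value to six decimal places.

Rules hold: Σm=0, L=16 even, 1≤7≤9.
N = 9·11·15 = 1485
Δ = 2!·6!·8!/17! = 1/6126120
Racah Σ t=0..2: t=0:+1/69120 t=1:−1/20736 t=2:+1/69120 = -1/51840
⇒ 3j(4 5 7; 0 0 0)² = 280/21879, sgn +1
Racah Σ t=0..0: t=0:+1/9676800 = 1/9676800
⇒ 3j(4 5 7; 3 -5 2)² = 27/19448, sgn -1
4πI² = N·(3j₀)²·(3jₘ)² = 14175/537251
I = -1·√(0.0263843/4π) = -0.04582136

-0.045821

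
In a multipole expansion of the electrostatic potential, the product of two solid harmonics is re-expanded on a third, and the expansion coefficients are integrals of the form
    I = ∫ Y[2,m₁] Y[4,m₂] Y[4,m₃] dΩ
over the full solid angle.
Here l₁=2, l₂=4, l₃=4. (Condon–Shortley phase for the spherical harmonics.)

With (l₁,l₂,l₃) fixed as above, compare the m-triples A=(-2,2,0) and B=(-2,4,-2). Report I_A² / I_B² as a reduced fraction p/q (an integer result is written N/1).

l's match ⇒ only the (l;m) 3-j factors differ between A and B.
A: triangle coeff Δ(2,4,4) = 1/13860; Σ_t [2,2]: t=2:+1/192 = 1/192; (3j)²=3/77 [(2 4 4; -2 2 0)], sign=+1
B: triangle coeff Δ(2,4,4) = 1/13860; Σ_t [2,2]: t=2:+1/2880 = 1/2880; (3j)²=2/165 [(2 4 4; -2 4 -2)], sign=+1
I_A²/I_B² = (3/77)/(2/165) = 45/14

45/14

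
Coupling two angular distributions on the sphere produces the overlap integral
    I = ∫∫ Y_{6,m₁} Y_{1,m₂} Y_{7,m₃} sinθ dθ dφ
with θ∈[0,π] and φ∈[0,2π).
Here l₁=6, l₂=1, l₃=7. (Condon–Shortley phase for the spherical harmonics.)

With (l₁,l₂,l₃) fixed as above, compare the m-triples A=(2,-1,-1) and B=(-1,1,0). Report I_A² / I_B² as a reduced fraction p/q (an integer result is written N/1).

Same 6,1,7: normalisation and zero-m 3j drop out of the ratio.
A: Δ: 0! 12! 2! / 15! → 1/1365; sum: t=0:+1/1935360 = 1/1935360; 3j²(6 1 7; 2 -1 -1) = Δ·Π!·Σ² = 1/91  (sign +1)
B: Δ: 0! 12! 2! / 15! → 1/1365; sum: t=0:+1/1209600 = 1/1209600; 3j²(6 1 7; -1 1 0) = Δ·Π!·Σ² = 1/65  (sign -1)
I_A²/I_B² = (1/91)/(1/65) = 5/7

5/7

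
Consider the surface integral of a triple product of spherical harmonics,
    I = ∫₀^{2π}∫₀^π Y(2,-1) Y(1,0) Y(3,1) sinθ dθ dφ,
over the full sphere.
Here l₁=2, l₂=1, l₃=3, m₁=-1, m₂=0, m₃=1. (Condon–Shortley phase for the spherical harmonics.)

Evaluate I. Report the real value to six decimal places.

-0.233597

Checks pass: Σm=0; 6 even; l₃=3∈[1,3].
(2·2+1)(2·1+1)(2·3+1) = 105
Δ: 0! 4! 2! / 7! → 1/105
sum: t=0:+1/4 = 1/4
3j²(2 1 3; 0 0 0) = Δ·Π!·Σ² = 3/35  (sign -1)
sum: t=0:+1/6 = 1/6
3j²(2 1 3; -1 0 1) = Δ·Π!·Σ² = 8/105  (sign +1)
combine: 4πI² = 105·3/35·8/105 = 24/35
take √, sign -1: I = -0.23359668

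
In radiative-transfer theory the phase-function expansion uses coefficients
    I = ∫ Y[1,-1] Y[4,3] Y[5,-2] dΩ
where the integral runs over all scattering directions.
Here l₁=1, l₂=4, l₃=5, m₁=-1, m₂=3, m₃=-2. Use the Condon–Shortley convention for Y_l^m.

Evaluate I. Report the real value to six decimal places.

Rules hold: Σm=0, L=10 even, 3≤5≤5.
N = 3·9·11 = 297
Δ = 0!·2!·8!/11! = 1/495
Racah Σ t=0..0: t=0:+1/576 = 1/576
⇒ 3j(1 4 5; 0 0 0)² = 5/99, sgn -1
Racah Σ t=0..0: t=0:+1/10080 = 1/10080
⇒ 3j(1 4 5; -1 3 -2)² = 1/165, sgn -1
4πI² = N·(3j₀)²·(3jₘ)² = 1/11
I = +1·√(0.0909091/4π) = 0.08505478

0.085055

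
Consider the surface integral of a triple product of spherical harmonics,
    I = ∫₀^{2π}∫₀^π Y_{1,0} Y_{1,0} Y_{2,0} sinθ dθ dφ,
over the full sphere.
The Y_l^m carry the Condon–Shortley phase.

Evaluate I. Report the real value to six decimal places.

0.252313

m-sum 0 ✓  L=4 even ✓  0≤2≤2 ✓
Π(2lᵢ+1) = 3×3×5 = 45
triangle coeff Δ(1,1,2) = 1/30
Σ_t [0,0]: t=0:+1/1 = 1/1
(3j)²=2/15 [(1 1 2; 0 0 0)], sign=+1
(m-triple is (0,0,0) — same symbol as above.)
⇒ 4πI² = 4/5
I = (+1)√(4/5/(4π)) = 0.25231325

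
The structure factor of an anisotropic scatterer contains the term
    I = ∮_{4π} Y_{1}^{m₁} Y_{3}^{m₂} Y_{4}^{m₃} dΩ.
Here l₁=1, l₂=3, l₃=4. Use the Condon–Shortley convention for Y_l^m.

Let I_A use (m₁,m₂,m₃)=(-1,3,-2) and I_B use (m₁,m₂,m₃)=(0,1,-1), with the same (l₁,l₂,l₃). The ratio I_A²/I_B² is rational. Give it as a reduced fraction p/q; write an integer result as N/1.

Same 1,3,4: normalisation and zero-m 3j drop out of the ratio.
A: Δ: 0! 2! 6! / 9! → 1/252; sum: t=0:+1/1440 = 1/1440; 3j²(1 3 4; -1 3 -2) = Δ·Π!·Σ² = 1/252  (sign +1)
B: Δ: 0! 2! 6! / 9! → 1/252; sum: t=0:+1/48 = 1/48; 3j²(1 3 4; 0 1 -1) = Δ·Π!·Σ² = 5/84  (sign -1)
I_A²/I_B² = (1/252)/(5/84) = 1/15

1/15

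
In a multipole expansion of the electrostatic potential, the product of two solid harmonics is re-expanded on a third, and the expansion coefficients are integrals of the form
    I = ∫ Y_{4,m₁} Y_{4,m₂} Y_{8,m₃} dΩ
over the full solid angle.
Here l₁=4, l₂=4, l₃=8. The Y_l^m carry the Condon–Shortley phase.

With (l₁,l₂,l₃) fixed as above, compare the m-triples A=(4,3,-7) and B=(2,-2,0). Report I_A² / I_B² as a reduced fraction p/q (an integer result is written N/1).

6435/784

Shared (l₁,l₂,l₃)=(4,4,8): N and (l;000)² cancel in I_A²/I_B².
A: Δ = 0!·8!·8!/17! = 1/218790; Racah Σ t=0..0: t=0:+1/203212800 = 1/203212800; ⇒ 3j(4 4 8; 4 3 -7)² = 1/34, sgn -1
B: Δ = 0!·8!·8!/17! = 1/218790; Racah Σ t=0..0: t=0:+1/2073600 = 1/2073600; ⇒ 3j(4 4 8; 2 -2 0)² = 392/109395, sgn +1
I_A²/I_B² = (1/34)/(392/109395) = 6435/784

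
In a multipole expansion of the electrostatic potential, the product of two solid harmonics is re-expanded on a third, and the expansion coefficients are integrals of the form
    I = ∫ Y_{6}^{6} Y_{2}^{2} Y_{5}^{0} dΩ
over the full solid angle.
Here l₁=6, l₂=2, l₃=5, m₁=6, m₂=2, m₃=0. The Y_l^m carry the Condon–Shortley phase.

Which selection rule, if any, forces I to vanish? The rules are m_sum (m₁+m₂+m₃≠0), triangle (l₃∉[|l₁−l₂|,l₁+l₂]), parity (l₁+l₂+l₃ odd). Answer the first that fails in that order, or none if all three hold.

m_sum

azimuthal sum: 6 + 2 + 0 = 8  ✗
4 ≤ 5 ≤ 8 (triangle on l)
L = 6 + 2 + 5 = 13 (odd)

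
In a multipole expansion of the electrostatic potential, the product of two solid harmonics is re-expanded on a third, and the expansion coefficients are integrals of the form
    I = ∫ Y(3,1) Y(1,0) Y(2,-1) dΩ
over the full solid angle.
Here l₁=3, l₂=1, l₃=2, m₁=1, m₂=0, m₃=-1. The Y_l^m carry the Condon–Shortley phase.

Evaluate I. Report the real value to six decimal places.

Checks pass: Σm=0; 6 even; l₃=2∈[2,4].
(2·3+1)(2·1+1)(2·2+1) = 105
Δ: 2! 4! 0! / 7! → 1/105
sum: t=1:−1/4 = -1/4
3j²(3 1 2; 0 0 0) = Δ·Π!·Σ² = 3/35  (sign -1)
sum: t=1:−1/6 = -1/6
3j²(3 1 2; 1 0 -1) = Δ·Π!·Σ² = 8/105  (sign +1)
combine: 4πI² = 105·3/35·8/105 = 24/35
take √, sign -1: I = -0.23359668

-0.233597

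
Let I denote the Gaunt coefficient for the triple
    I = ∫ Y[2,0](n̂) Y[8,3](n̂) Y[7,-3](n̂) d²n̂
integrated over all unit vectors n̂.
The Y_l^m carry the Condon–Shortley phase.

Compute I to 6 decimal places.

0.000000

L=17 odd ⇒ parity kills the (l;000) factor ⇒ I = 0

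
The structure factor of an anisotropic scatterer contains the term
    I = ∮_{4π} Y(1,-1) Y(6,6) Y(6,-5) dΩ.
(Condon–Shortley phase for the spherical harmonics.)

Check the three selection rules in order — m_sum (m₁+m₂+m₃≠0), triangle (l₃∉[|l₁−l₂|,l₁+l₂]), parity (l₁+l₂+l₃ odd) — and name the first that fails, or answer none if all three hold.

Σmᵢ = 0  ✓
l₃∈[|l₁−l₂|,l₁+l₂]=[5,7], have l₃=6  ✓
Σlᵢ = 13 ⇒ odd  ✗

parity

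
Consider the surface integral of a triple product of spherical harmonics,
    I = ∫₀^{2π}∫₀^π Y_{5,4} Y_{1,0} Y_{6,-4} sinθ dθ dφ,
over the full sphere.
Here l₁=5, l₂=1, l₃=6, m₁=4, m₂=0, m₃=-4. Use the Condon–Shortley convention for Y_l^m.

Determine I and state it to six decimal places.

0.182727

Rules hold: Σm=0, L=12 even, 4≤6≤6.
N = 11·3·13 = 429
Δ = 0!·10!·2!/13! = 1/858
Racah Σ t=0..0: t=0:+1/14400 = 1/14400
⇒ 3j(5 1 6; 0 0 0)² = 6/143, sgn +1
Racah Σ t=0..0: t=0:+1/362880 = 1/362880
⇒ 3j(5 1 6; 4 0 -4)² = 10/429, sgn +1
4πI² = N·(3j₀)²·(3jₘ)² = 60/143
I = +1·√(0.41958/4π) = 0.18272698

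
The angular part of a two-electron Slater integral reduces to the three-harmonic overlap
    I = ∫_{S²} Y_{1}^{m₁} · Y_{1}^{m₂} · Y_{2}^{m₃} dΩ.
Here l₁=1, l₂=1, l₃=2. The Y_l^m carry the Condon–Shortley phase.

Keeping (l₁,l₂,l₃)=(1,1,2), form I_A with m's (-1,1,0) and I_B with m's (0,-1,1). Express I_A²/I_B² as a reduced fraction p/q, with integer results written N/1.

Shared (l₁,l₂,l₃)=(1,1,2): N and (l;000)² cancel in I_A²/I_B².
A: Δ = 0!·2!·2!/5! = 1/30; Racah Σ t=0..0: t=0:+1/4 = 1/4; ⇒ 3j(1 1 2; -1 1 0)² = 1/30, sgn +1
B: Δ = 0!·2!·2!/5! = 1/30; Racah Σ t=0..0: t=0:+1/2 = 1/2; ⇒ 3j(1 1 2; 0 -1 1)² = 1/10, sgn -1
I_A²/I_B² = (1/30)/(1/10) = 1/3

1/3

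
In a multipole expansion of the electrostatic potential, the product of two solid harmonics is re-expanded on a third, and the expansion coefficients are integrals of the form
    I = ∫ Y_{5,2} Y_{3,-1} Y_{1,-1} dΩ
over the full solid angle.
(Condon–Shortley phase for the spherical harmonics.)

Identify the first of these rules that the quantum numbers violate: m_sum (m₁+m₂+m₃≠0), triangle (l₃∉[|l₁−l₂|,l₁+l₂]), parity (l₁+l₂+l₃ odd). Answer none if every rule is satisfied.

triangle

azimuthal sum: 2 − 1 − 1 = 0  ✓
2 ≤ 1 ≤ 8 (triangle on l)  ✗
L = 5 + 3 + 1 = 9 (odd)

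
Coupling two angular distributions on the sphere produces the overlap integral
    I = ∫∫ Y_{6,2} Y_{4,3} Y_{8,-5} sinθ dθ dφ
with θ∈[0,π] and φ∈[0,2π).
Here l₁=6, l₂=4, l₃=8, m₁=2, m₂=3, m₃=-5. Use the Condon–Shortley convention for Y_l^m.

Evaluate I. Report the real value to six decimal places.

0.021109

Rules hold: Σm=0, L=18 even, 2≤8≤10.
N = 13·9·17 = 1989
Δ = 2!·10!·6!/19! = 1/23279256
Racah Σ t=0..2: t=0:+1/1658880 t=1:−1/518400 t=2:+1/1658880 = -1/1382400
⇒ 3j(6 4 8; 0 0 0)² = 504/46189, sgn -1
Racah Σ t=1..2: t=1:−1/21772800 t=2:+1/19353600 = 1/174182400
⇒ 3j(6 4 8; 2 3 -5)² = 1/3876, sgn -1
4πI² = N·(3j₀)²·(3jₘ)² = 378/67507
I = +1·√(0.00559942/4π) = 0.02110895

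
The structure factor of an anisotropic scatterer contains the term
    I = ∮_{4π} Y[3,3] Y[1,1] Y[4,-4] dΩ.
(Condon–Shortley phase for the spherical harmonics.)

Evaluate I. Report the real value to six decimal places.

0.325735

m-sum 0 ✓  L=8 even ✓  2≤4≤4 ✓
Π(2lᵢ+1) = 7×3×9 = 189
triangle coeff Δ(3,1,4) = 1/252
Σ_t [0,0]: t=0:+1/36 = 1/36
(3j)²=4/63 [(3 1 4; 0 0 0)], sign=+1
Σ_t [0,0]: t=0:+1/1440 = 1/1440
(3j)²=1/9 [(3 1 4; 3 1 -4)], sign=+1
⇒ 4πI² = 4/3
I = (+1)√(4/3/(4π)) = 0.32573501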